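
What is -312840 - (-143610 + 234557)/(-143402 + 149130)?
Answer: -1792038467/5728 ≈ -3.1286e+5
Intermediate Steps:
-312840 - (-143610 + 234557)/(-143402 + 149130) = -312840 - 90947/5728 = -1792038467/5728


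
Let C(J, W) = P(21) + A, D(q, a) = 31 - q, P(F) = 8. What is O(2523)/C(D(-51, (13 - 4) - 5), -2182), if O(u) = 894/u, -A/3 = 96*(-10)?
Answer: 149/1214404 ≈ 0.00012269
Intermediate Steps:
A = 2880 (A = -288*(-10) = -3*(-960) = 2880)
C(J, W) = 2888 (C(J, W) = 8 + 2880 = 2888)
O(2523)/C(D(-51, (13 - 4) - 5), -2182) = (894/2523)/2888 = (894*(1/2523))*(1/2888) = (298/841)*(1/2888) = 149/1214404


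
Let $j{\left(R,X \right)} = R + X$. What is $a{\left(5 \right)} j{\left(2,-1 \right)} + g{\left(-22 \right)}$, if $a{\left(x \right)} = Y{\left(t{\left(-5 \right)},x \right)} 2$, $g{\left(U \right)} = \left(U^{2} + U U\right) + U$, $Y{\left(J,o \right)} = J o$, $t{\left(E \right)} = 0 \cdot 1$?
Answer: $946$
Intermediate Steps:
$t{\left(E \right)} = 0$
$g{\left(U \right)} = U + 2 U^{2}$ ($g{\left(U \right)} = \left(U^{2} + U^{2}\right) + U = 2 U^{2} + U = U + 2 U^{2}$)
$a{\left(x \right)} = 0$ ($a{\left(x \right)} = 0 x 2 = 0 \cdot 2 = 0$)
$a{\left(5 \right)} j{\left(2,-1 \right)} + g{\left(-22 \right)} = 0 \left(2 - 1\right) - 22 \left(1 + 2 \left(-22\right)\right) = 0 \cdot 1 - 22 \left(1 - 44\right) = 0 - -946 = 0 + 946 = 946$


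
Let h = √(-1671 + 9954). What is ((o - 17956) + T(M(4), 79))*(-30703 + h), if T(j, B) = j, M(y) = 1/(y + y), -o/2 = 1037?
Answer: 4919818017/8 - 160239*√8283/8 ≈ 6.1315e+8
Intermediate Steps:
o = -2074 (o = -2*1037 = -2074)
M(y) = 1/(2*y)
h = √8283 ≈ 91.011
((o - 17956) + T(M(4), 79))*(-30703 + h) = ((-2074 - 17956) + (½)/4)*(-30703 + √8283) = (-20030 + (½)*(¼))*(-30703 + √8283) = (-20030 + ⅛)*(-30703 + √8283) = -160239*(-30703 + √8283)/8 = 4919818017/8 - 160239*√8283/8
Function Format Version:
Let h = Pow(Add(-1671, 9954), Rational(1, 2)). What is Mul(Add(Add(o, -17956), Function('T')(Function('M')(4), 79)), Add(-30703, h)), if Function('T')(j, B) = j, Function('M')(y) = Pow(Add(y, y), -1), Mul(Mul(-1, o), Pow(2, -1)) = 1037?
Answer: Add(Rational(4919818017, 8), Mul(Rational(-160239, 8), Pow(8283, Rational(1, 2)))) ≈ 6.1315e+8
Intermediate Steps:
o = -2074 (o = Mul(-2, 1037) = -2074)
Function('M')(y) = Mul(Rational(1, 2), Pow(y, -1)) (Function('M')(y) = Pow(Mul(2, y), -1) = Mul(Rational(1, 2), Pow(y, -1)))
h = Pow(8283, Rational(1, 2)) ≈ 91.011
Mul(Add(Add(o, -17956), Function('T')(Function('M')(4), 79)), Add(-30703, h)) = Mul(Add(Add(-2074, -17956), Mul(Rational(1, 2), Pow(4, -1))), Add(-30703, Pow(8283, Rational(1, 2)))) = Mul(Add(-20030, Mul(Rational(1, 2), Rational(1, 4))), Add(-30703, Pow(8283, Rational(1, 2)))) = Mul(Add(-20030, Rational(1, 8)), Add(-30703, Pow(8283, Rational(1, 2)))) = Mul(Rational(-160239, 8), Add(-30703, Pow(8283, Rational(1, 2)))) = Add(Rational(4919818017, 8), Mul(Rational(-160239, 8), Pow(8283, Rational(1, 2))))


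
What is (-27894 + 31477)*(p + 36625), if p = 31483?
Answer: 244030964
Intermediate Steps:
(-27894 + 31477)*(p + 36625) = (-27894 + 31477)*(31483 + 36625) = 3583*68108 = 244030964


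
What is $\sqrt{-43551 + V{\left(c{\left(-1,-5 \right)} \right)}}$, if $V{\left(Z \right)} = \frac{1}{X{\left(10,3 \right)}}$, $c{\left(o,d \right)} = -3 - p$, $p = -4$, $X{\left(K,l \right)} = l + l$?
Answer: $\frac{i \sqrt{1567830}}{6} \approx 208.69 i$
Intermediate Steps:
$X{\left(K,l \right)} = 2 l$
$c{\left(o,d \right)} = 1$ ($c{\left(o,d \right)} = -3 - -4 = -3 + 4 = 1$)
$V{\left(Z \right)} = \frac{1}{6}$ ($V{\left(Z \right)} = \frac{1}{2 \cdot 3} = \frac{1}{6}$)
$\sqrt{-43551 + V{\left(c{\left(-1,-5 \right)} \right)}} = \sqrt{-43551 + \frac{1}{6}} = \sqrt{- \frac{261305}{6}} = \frac{i \sqrt{1567830}}{6}$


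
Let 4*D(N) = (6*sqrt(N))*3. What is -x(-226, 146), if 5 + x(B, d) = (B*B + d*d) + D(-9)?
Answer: -72387 - 27*I/2 ≈ -72387.0 - 13.5*I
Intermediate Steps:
D(N) = 9*sqrt(N)/2 (D(N) = ((6*sqrt(N))*3)/4 = (18*sqrt(N))/4 = 9*sqrt(N)/2)
x(B, d) = -5 + B**2 + d**2 + 27*I/2 (x(B, d) = -5 + ((B*B + d*d) + 9*sqrt(-9)/2) = -5 + ((B**2 + d**2) + 9*(3*I)/2) = -5 + ((B**2 + d**2) + 27*I/2) = -5 + (B**2 + d**2 + 27*I/2) = -5 + B**2 + d**2 + 27*I/2)
-x(-226, 146) = -(-5 + (-226)**2 + 146**2 + 27*I/2) = -(-5 + 51076 + 21316 + 27*I/2) = -(72387 + 27*I/2) = -72387 - 27*I/2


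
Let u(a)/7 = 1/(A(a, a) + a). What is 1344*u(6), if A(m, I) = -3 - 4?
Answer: -9408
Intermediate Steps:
A(m, I) = -7
u(a) = 7/(-7 + a)
1344*u(6) = 1344*(7/(-7 + 6)) = 1344*(7/(-1)) = 1344*(7*(-1)) = 1344*(-7) = -9408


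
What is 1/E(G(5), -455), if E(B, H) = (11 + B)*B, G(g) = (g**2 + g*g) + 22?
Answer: 1/5976 ≈ 0.00016734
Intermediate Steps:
G(g) = 22 + 2*g**2 (G(g) = (g**2 + g**2) + 22 = 2*g**2 + 22 = 22 + 2*g**2)
E(B, H) = B*(11 + B)
1/E(G(5), -455) = 1/((22 + 2*5**2)*(11 + (22 + 2*5**2))) = 1/((22 + 2*25)*(11 + (22 + 2*25))) = 1/((22 + 50)*(11 + (22 + 50))) = 1/(72*(11 + 72)) = 1/(72*83) = 1/5976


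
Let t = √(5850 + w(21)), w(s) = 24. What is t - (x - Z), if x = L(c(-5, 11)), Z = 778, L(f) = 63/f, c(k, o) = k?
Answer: 3953/5 + √5874 ≈ 867.24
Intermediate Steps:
x = -63/5 (x = 63/(-5) = 63*(-⅕) = -63/5 ≈ -12.600)
t = √5874 (t = √(5850 + 24) = √5874 ≈ 76.642)
t - (x - Z) = √5874 - (-63/5 - 1*778) = √5874 - (-63/5 - 778) = √5874 - 1*(-3953/5) = √5874 + 3953/5 = 3953/5 + √5874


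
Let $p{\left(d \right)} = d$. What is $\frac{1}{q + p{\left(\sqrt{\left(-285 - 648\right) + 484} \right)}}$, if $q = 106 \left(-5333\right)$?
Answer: $- \frac{565298}{319561829253} - \frac{i \sqrt{449}}{319561829253} \approx -1.769 \cdot 10^{-6} - 6.6308 \cdot 10^{-11} i$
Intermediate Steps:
$q = -565298$
$\frac{1}{q + p{\left(\sqrt{\left(-285 - 648\right) + 484} \right)}} = \frac{1}{-565298 + \sqrt{\left(-285 - 648\right) + 484}} = \frac{1}{-565298 + \sqrt{-933 + 484}} = \frac{1}{-565298 + \sqrt{-449}} = \frac{1}{-565298 + i \sqrt{449}}$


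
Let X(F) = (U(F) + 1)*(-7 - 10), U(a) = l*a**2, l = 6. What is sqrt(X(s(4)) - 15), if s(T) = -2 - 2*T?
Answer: 2*I*sqrt(2558) ≈ 101.15*I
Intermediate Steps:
U(a) = 6*a**2
X(F) = -17 - 102*F**2 (X(F) = (6*F**2 + 1)*(-7 - 10) = (1 + 6*F**2)*(-17) = -17 - 102*F**2)
sqrt(X(s(4)) - 15) = sqrt((-17 - 102*(-2 - 2*4)**2) - 15) = sqrt((-17 - 102*(-2 - 8)**2) - 15) = sqrt((-17 - 102*(-10)**2) - 15) = sqrt((-17 - 102*100) - 15) = sqrt((-17 - 10200) - 15) = sqrt(-10217 - 15) = sqrt(-10232) = 2*I*sqrt(2558)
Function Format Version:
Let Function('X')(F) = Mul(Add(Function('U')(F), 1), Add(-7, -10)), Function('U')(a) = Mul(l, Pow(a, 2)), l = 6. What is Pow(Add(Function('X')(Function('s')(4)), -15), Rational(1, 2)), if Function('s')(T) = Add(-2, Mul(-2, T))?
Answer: Mul(2, I, Pow(2558, Rational(1, 2))) ≈ Mul(101.15, I)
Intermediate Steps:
Function('U')(a) = Mul(6, Pow(a, 2))
Function('X')(F) = Add(-17, Mul(-102, Pow(F, 2))) (Function('X')(F) = Mul(Add(Mul(6, Pow(F, 2)), 1), Add(-7, -10)) = Mul(Add(1, Mul(6, Pow(F, 2))), -17) = Add(-17, Mul(-102, Pow(F, 2))))
Pow(Add(Function('X')(Function('s')(4)), -15), Rational(1, 2)) = Pow(Add(Add(-17, Mul(-102, Pow(Add(-2, Mul(-2, 4)), 2))), -15), Rational(1, 2)) = Pow(Add(Add(-17, Mul(-102, Pow(Add(-2, -8), 2))), -15), Rational(1, 2)) = Pow(Add(Add(-17, Mul(-102, Pow(-10, 2))), -15), Rational(1, 2)) = Pow(Add(Add(-17, Mul(-102, 100)), -15), Rational(1, 2)) = Pow(Add(Add(-17, -10200), -15), Rational(1, 2)) = Pow(Add(-10217, -15), Rational(1, 2)) = Pow(-10232, Rational(1, 2)) = Mul(2, I, Pow(2558, Rational(1, 2)))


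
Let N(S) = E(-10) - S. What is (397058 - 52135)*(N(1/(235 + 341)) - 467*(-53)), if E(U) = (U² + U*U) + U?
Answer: 4955168991845/576 ≈ 8.6027e+9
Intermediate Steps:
E(U) = U + 2*U² (E(U) = (U² + U²) + U = 2*U² + U = U + 2*U²)
N(S) = 190 - S (N(S) = -10*(1 + 2*(-10)) - S = -10*(1 - 20) - S = -10*(-19) - S = 190 - S)
(397058 - 52135)*(N(1/(235 + 341)) - 467*(-53)) = (397058 - 52135)*((190 - 1/(235 + 341)) - 467*(-53)) = 344923*((190 - 1/576) + 24751) = 344923*(109439/576 + 24751) = 344923*(14366015/576) = 4955168991845/576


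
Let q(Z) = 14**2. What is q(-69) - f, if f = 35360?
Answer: -35164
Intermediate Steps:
q(Z) = 196
q(-69) - f = 196 - 1*35360 = 196 - 35360 = -35164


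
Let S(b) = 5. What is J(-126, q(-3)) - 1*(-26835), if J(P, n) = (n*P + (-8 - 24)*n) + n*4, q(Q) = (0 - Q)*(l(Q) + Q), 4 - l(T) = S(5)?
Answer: 28683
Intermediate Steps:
l(T) = -1 (l(T) = 4 - 1*5 = 4 - 5 = -1)
q(Q) = -Q*(-1 + Q) (q(Q) = (0 - Q)*(-1 + Q) = (-Q)*(-1 + Q) = -Q*(-1 + Q))
J(P, n) = -28*n + P*n (J(P, n) = (P*n - 32*n) + 4*n = (-32*n + P*n) + 4*n = -28*n + P*n)
J(-126, q(-3)) - 1*(-26835) = (-3*(1 - 1*(-3)))*(-28 - 126) - 1*(-26835) = -3*(1 + 3)*(-154) + 26835 = -3*4*(-154) + 26835 = -12*(-154) + 26835 = 1848 + 26835 = 28683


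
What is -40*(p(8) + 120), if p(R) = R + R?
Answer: -5440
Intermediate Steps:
p(R) = 2*R
-40*(p(8) + 120) = -40*(2*8 + 120) = -40*(16 + 120) = -40*136 = -5440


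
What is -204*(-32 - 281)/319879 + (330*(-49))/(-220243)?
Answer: 19235399466/70451110597 ≈ 0.27303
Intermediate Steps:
-204*(-32 - 281)/319879 + (330*(-49))/(-220243) = -204*(-313)*(1/319879) - 16170*(-1/220243) = 63852*(1/319879) + 16170/220243 = 63852/319879 + 16170/220243 = 19235399466/70451110597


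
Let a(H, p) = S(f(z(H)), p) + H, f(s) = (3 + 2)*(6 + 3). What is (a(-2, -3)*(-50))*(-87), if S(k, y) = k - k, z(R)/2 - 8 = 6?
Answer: -8700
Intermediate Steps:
z(R) = 28 (z(R) = 16 + 2*6 = 16 + 12 = 28)
f(s) = 45 (f(s) = 5*9 = 45)
S(k, y) = 0
a(H, p) = H (a(H, p) = 0 + H = H)
(a(-2, -3)*(-50))*(-87) = -2*(-50)*(-87) = 100*(-87) = -8700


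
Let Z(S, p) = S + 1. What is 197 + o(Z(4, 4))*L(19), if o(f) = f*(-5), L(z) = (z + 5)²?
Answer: -14203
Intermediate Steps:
Z(S, p) = 1 + S
L(z) = (5 + z)²
o(f) = -5*f
197 + o(Z(4, 4))*L(19) = 197 + (-5*(1 + 4))*(5 + 19)² = 197 - 5*5*24² = 197 - 25*576 = 197 - 14400 = -14203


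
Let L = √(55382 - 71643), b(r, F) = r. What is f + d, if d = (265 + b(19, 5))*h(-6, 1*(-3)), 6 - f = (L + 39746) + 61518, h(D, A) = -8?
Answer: -103530 - I*√16261 ≈ -1.0353e+5 - 127.52*I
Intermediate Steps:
L = I*√16261 (L = √(-16261) = I*√16261 ≈ 127.52*I)
f = -101258 - I*√16261 (f = 6 - ((I*√16261 + 39746) + 61518) = 6 - ((39746 + I*√16261) + 61518) = 6 - (101264 + I*√16261) = 6 + (-101264 - I*√16261) = -101258 - I*√16261 ≈ -1.0126e+5 - 127.52*I)
d = -2272 (d = (265 + 19)*(-8) = 284*(-8) = -2272)
f + d = (-101258 - I*√16261) - 2272 = -103530 - I*√16261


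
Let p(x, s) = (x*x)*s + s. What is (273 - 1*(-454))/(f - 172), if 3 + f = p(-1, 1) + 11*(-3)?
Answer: -727/206 ≈ -3.5291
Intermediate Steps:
p(x, s) = s + s*x² (p(x, s) = x²*s + s = s*x² + s = s + s*x²)
f = -34 (f = -3 + (1*(1 + (-1)²) + 11*(-3)) = -3 + (1*(1 + 1) - 33) = -3 + (1*2 - 33) = -3 + (2 - 33) = -3 - 31 = -34)
(273 - 1*(-454))/(f - 172) = (273 - 1*(-454))/(-34 - 172) = (273 + 454)/(-206) = 727*(-1/206) = -727/206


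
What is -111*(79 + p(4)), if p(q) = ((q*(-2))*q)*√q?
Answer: -1665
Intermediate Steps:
p(q) = -2*q^(5/2) (p(q) = ((-2*q)*q)*√q = (-2*q²)*√q = -2*q^(5/2))
-111*(79 + p(4)) = -111*(79 - 2*4^(5/2)) = -111*(79 - 2*32) = -111*(79 - 64) = -111*15 = -1*1665 = -1665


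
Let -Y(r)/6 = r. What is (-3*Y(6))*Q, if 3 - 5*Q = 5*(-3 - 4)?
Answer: 4104/5 ≈ 820.80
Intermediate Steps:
Y(r) = -6*r
Q = 38/5 (Q = ⅗ - (-3 - 4) = ⅗ - (-7) = ⅗ - ⅕*(-35) = ⅗ + 7 = 38/5 ≈ 7.6000)
(-3*Y(6))*Q = -(-18)*6*(38/5) = -3*(-36)*(38/5) = 108*(38/5) = 4104/5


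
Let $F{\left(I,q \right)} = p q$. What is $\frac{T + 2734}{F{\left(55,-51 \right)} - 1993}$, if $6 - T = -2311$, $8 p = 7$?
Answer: $- \frac{40408}{16301} \approx -2.4789$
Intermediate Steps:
$p = \frac{7}{8}$ ($p = \frac{1}{8} \cdot 7 = \frac{7}{8} \approx 0.875$)
$T = 2317$ ($T = 6 - -2311 = 6 + 2311 = 2317$)
$F{\left(I,q \right)} = \frac{7 q}{8}$
$\frac{T + 2734}{F{\left(55,-51 \right)} - 1993} = \frac{2317 + 2734}{\frac{7}{8} \left(-51\right) - 1993} = \frac{5051}{- \frac{357}{8} - 1993} = \frac{5051}{- \frac{16301}{8}} = 5051 \left(- \frac{8}{16301}\right) = - \frac{40408}{16301}$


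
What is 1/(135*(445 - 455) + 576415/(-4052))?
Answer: -4052/6046615 ≈ -0.00067013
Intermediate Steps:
1/(135*(445 - 455) + 576415/(-4052)) = 1/(135*(-10) + 576415*(-1/4052)) = 1/(-1350 - 576415/4052) = 1/(-6046615/4052) = -4052/6046615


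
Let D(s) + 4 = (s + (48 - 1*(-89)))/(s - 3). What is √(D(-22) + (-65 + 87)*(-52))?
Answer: I*√28815/5 ≈ 33.95*I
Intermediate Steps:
D(s) = -4 + (137 + s)/(-3 + s) (D(s) = -4 + (s + (48 - 1*(-89)))/(s - 3) = -4 + (s + (48 + 89))/(-3 + s) = -4 + (s + 137)/(-3 + s) = -4 + (137 + s)/(-3 + s))
√(D(-22) + (-65 + 87)*(-52)) = √((149 - 3*(-22))/(-3 - 22) + (-65 + 87)*(-52)) = √((149 + 66)/(-25) + 22*(-52)) = √(-1/25*215 - 1144) = √(-43/5 - 1144) = √(-5763/5) = I*√28815/5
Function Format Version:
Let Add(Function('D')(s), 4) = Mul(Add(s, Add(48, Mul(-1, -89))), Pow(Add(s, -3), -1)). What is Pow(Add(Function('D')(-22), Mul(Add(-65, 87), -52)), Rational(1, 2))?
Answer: Mul(Rational(1, 5), I, Pow(28815, Rational(1, 2))) ≈ Mul(33.950, I)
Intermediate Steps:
Function('D')(s) = Add(-4, Mul(Pow(Add(-3, s), -1), Add(137, s))) (Function('D')(s) = Add(-4, Mul(Add(s, Add(48, Mul(-1, -89))), Pow(Add(s, -3), -1))) = Add(-4, Mul(Add(s, Add(48, 89)), Pow(Add(-3, s), -1))) = Add(-4, Mul(Add(s, 137), Pow(Add(-3, s), -1))) = Add(-4, Mul(Add(137, s), Pow(Add(-3, s), -1))) = Add(-4, Mul(Pow(Add(-3, s), -1), Add(137, s))))
Pow(Add(Function('D')(-22), Mul(Add(-65, 87), -52)), Rational(1, 2)) = Pow(Add(Mul(Pow(Add(-3, -22), -1), Add(149, Mul(-3, -22))), Mul(Add(-65, 87), -52)), Rational(1, 2)) = Pow(Add(Mul(Pow(-25, -1), Add(149, 66)), Mul(22, -52)), Rational(1, 2)) = Pow(Add(Mul(Rational(-1, 25), 215), -1144), Rational(1, 2)) = Pow(Add(Rational(-43, 5), -1144), Rational(1, 2)) = Pow(Rational(-5763, 5), Rational(1, 2)) = Mul(Rational(1, 5), I, Pow(28815, Rational(1, 2)))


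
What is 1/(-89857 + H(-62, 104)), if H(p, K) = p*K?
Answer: -1/96305 ≈ -1.0384e-5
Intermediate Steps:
H(p, K) = K*p
1/(-89857 + H(-62, 104)) = 1/(-89857 + 104*(-62)) = 1/(-89857 - 6448) = 1/(-96305) = -1/96305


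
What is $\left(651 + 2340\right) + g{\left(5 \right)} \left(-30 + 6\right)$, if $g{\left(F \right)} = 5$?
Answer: $2871$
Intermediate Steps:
$\left(651 + 2340\right) + g{\left(5 \right)} \left(-30 + 6\right) = \left(651 + 2340\right) + 5 \left(-30 + 6\right) = 2991 + 5 \left(-24\right) = 2991 - 120 = 2871$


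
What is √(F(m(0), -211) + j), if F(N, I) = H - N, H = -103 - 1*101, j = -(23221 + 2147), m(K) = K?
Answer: 2*I*√6393 ≈ 159.91*I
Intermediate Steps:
j = -25368 (j = -1*25368 = -25368)
H = -204 (H = -103 - 101 = -204)
F(N, I) = -204 - N
√(F(m(0), -211) + j) = √((-204 - 1*0) - 25368) = √((-204 + 0) - 25368) = √(-204 - 25368) = √(-25572) = 2*I*√6393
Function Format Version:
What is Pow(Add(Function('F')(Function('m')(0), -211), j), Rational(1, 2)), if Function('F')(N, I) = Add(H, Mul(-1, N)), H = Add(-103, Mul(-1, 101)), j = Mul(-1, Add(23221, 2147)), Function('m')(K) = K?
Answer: Mul(2, I, Pow(6393, Rational(1, 2))) ≈ Mul(159.91, I)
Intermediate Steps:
j = -25368 (j = Mul(-1, 25368) = -25368)
H = -204 (H = Add(-103, -101) = -204)
Function('F')(N, I) = Add(-204, Mul(-1, N))
Pow(Add(Function('F')(Function('m')(0), -211), j), Rational(1, 2)) = Pow(Add(Add(-204, Mul(-1, 0)), -25368), Rational(1, 2)) = Pow(Add(Add(-204, 0), -25368), Rational(1, 2)) = Pow(Add(-204, -25368), Rational(1, 2)) = Pow(-25572, Rational(1, 2)) = Mul(2, I, Pow(6393, Rational(1, 2)))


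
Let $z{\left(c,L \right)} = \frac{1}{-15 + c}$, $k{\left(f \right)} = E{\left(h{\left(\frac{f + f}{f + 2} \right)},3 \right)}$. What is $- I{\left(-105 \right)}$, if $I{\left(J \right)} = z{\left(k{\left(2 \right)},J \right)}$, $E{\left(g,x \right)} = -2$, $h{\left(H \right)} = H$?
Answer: $\frac{1}{17} \approx 0.058824$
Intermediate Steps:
$k{\left(f \right)} = -2$
$I{\left(J \right)} = - \frac{1}{17}$ ($I{\left(J \right)} = \frac{1}{-15 - 2} = \frac{1}{-17} = - \frac{1}{17}$)
$- I{\left(-105 \right)} = \left(-1\right) \left(- \frac{1}{17}\right) = \frac{1}{17}$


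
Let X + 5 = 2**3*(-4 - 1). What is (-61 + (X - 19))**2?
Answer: 15625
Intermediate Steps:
X = -45 (X = -5 + 2**3*(-4 - 1) = -5 + 8*(-5) = -5 - 40 = -45)
(-61 + (X - 19))**2 = (-61 + (-45 - 19))**2 = (-61 - 64)**2 = (-125)**2 = 15625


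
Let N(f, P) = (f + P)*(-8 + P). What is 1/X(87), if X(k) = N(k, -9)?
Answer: -1/1326 ≈ -0.00075415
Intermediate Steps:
N(f, P) = (-8 + P)*(P + f) (N(f, P) = (P + f)*(-8 + P) = (-8 + P)*(P + f))
X(k) = 153 - 17*k (X(k) = (-9)² - 8*(-9) - 8*k - 9*k = 81 + 72 - 8*k - 9*k = 153 - 17*k)
1/X(87) = 1/(153 - 17*87) = 1/(153 - 1479) = 1/(-1326) = -1/1326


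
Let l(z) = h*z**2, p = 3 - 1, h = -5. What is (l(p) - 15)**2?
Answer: 1225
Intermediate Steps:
p = 2
l(z) = -5*z**2
(l(p) - 15)**2 = (-5*2**2 - 15)**2 = (-5*4 - 15)**2 = (-20 - 15)**2 = (-35)**2 = 1225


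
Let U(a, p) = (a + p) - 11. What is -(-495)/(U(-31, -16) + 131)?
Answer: 495/73 ≈ 6.7808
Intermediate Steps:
U(a, p) = -11 + a + p
-(-495)/(U(-31, -16) + 131) = -(-495)/((-11 - 31 - 16) + 131) = -(-495)/(-58 + 131) = -(-495)/73 = -1*(-495/73) = 495/73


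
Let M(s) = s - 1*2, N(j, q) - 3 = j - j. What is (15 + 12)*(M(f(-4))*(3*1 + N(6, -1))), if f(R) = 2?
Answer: 0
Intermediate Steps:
N(j, q) = 3 (N(j, q) = 3 + (j - j) = 3 + 0 = 3)
M(s) = -2 + s (M(s) = s - 2 = -2 + s)
(15 + 12)*(M(f(-4))*(3*1 + N(6, -1))) = (15 + 12)*((-2 + 2)*(3*1 + 3)) = 27*(0*(3 + 3)) = 27*(0*6) = 27*0 = 0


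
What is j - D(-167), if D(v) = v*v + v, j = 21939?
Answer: -5783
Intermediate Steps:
D(v) = v + v² (D(v) = v² + v = v + v²)
j - D(-167) = 21939 - (-167)*(1 - 167) = 21939 - (-167)*(-166) = 21939 - 1*27722 = 21939 - 27722 = -5783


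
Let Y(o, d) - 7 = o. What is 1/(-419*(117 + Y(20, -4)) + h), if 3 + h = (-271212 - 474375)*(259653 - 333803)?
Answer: 1/55285215711 ≈ 1.8088e-11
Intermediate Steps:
Y(o, d) = 7 + o
h = 55285276047 (h = -3 + (-271212 - 474375)*(259653 - 333803) = -3 - 745587*(-74150) = -3 + 55285276050 = 55285276047)
1/(-419*(117 + Y(20, -4)) + h) = 1/(-419*(117 + (7 + 20)) + 55285276047) = 1/(-419*(117 + 27) + 55285276047) = 1/(-419*144 + 55285276047) = 1/(-60336 + 55285276047) = 1/55285215711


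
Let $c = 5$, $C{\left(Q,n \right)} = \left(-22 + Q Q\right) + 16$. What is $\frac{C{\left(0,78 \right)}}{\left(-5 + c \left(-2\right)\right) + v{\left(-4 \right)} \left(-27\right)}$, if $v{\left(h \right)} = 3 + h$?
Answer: $- \frac{1}{2} \approx -0.5$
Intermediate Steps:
$C{\left(Q,n \right)} = -6 + Q^{2}$ ($C{\left(Q,n \right)} = \left(-22 + Q^{2}\right) + 16 = -6 + Q^{2}$)
$\frac{C{\left(0,78 \right)}}{\left(-5 + c \left(-2\right)\right) + v{\left(-4 \right)} \left(-27\right)} = \frac{-6 + 0^{2}}{\left(-5 + 5 \left(-2\right)\right) + \left(3 - 4\right) \left(-27\right)} = \frac{-6 + 0}{\left(-5 - 10\right) - -27} = - \frac{6}{-15 + 27} = - \frac{6}{12} = \left(-6\right) \frac{1}{12} = - \frac{1}{2}$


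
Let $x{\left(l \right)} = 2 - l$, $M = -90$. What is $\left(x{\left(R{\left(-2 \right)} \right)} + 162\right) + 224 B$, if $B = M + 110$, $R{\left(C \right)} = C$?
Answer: $4646$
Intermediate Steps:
$B = 20$ ($B = -90 + 110 = 20$)
$\left(x{\left(R{\left(-2 \right)} \right)} + 162\right) + 224 B = \left(\left(2 - -2\right) + 162\right) + 224 \cdot 20 = \left(\left(2 + 2\right) + 162\right) + 4480 = \left(4 + 162\right) + 4480 = 166 + 4480 = 4646$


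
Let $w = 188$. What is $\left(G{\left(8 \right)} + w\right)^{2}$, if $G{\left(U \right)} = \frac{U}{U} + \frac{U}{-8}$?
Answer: $35344$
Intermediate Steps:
$G{\left(U \right)} = 1 - \frac{U}{8}$ ($G{\left(U \right)} = 1 + U \left(- \frac{1}{8}\right) = 1 - \frac{U}{8}$)
$\left(G{\left(8 \right)} + w\right)^{2} = \left(\left(1 - 1\right) + 188\right)^{2} = \left(0 + 188\right)^{2} = 188^{2} = 35344$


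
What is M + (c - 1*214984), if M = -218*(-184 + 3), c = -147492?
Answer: -323018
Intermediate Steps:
M = 39458 (M = -218*(-181) = 39458)
M + (c - 1*214984) = 39458 + (-147492 - 1*214984) = 39458 + (-147492 - 214984) = 39458 - 362476 = -323018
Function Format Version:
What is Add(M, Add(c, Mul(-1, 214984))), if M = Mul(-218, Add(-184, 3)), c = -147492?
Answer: -323018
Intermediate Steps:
M = 39458 (M = Mul(-218, -181) = 39458)
Add(M, Add(c, Mul(-1, 214984))) = Add(39458, Add(-147492, Mul(-1, 214984))) = Add(39458, Add(-147492, -214984)) = Add(39458, -362476) = -323018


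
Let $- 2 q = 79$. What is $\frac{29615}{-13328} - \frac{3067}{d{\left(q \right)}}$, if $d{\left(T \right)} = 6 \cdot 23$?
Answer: $- \frac{22481923}{919632} \approx -24.447$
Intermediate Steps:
$q = - \frac{79}{2}$ ($q = \left(- \frac{1}{2}\right) 79 = - \frac{79}{2} \approx -39.5$)
$d{\left(T \right)} = 138$
$\frac{29615}{-13328} - \frac{3067}{d{\left(q \right)}} = \frac{29615}{-13328} - \frac{3067}{138} = 29615 \left(- \frac{1}{13328}\right) - \frac{3067}{138} = - \frac{29615}{13328} - \frac{3067}{138} = - \frac{22481923}{919632}$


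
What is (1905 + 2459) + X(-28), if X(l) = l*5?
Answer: 4224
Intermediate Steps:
X(l) = 5*l
(1905 + 2459) + X(-28) = (1905 + 2459) + 5*(-28) = 4364 - 140 = 4224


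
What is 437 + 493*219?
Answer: 108404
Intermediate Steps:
437 + 493*219 = 437 + 107967 = 108404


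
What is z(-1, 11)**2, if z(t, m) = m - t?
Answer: 144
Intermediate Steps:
z(-1, 11)**2 = (11 - 1*(-1))**2 = (11 + 1)**2 = 12**2 = 144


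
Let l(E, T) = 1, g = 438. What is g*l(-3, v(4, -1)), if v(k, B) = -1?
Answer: 438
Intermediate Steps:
g*l(-3, v(4, -1)) = 438*1 = 438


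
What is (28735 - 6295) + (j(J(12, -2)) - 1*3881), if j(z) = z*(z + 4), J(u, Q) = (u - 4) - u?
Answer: 18559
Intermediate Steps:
J(u, Q) = -4 (J(u, Q) = (-4 + u) - u = -4)
j(z) = z*(4 + z)
(28735 - 6295) + (j(J(12, -2)) - 1*3881) = (28735 - 6295) + (-4*(4 - 4) - 1*3881) = 22440 + (-4*0 - 3881) = 22440 + (0 - 3881) = 22440 - 3881 = 18559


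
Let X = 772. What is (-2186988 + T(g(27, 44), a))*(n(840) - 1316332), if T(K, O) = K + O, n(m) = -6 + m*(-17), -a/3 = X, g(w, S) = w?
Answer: 2913091383186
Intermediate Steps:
a = -2316 (a = -3*772 = -2316)
n(m) = -6 - 17*m
(-2186988 + T(g(27, 44), a))*(n(840) - 1316332) = (-2186988 + (27 - 2316))*((-6 - 17*840) - 1316332) = (-2186988 - 2289)*((-6 - 14280) - 1316332) = -2189277*(-14286 - 1316332) = -2189277*(-1330618) = 2913091383186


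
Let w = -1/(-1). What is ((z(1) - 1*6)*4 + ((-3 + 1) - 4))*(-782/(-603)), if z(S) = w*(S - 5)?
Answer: -35972/603 ≈ -59.655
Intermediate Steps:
w = 1 (w = -1*(-1) = 1)
z(S) = -5 + S (z(S) = 1*(S - 5) = 1*(-5 + S) = -5 + S)
((z(1) - 1*6)*4 + ((-3 + 1) - 4))*(-782/(-603)) = (((-5 + 1) - 1*6)*4 + ((-3 + 1) - 4))*(-782/(-603)) = ((-4 - 6)*4 + (-2 - 4))*(-782*(-1/603)) = (-10*4 - 6)*(782/603) = (-40 - 6)*(782/603) = -46*782/603 = -35972/603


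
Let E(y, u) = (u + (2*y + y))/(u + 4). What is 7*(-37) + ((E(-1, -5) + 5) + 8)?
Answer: -238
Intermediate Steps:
E(y, u) = (u + 3*y)/(4 + u)
7*(-37) + ((E(-1, -5) + 5) + 8) = 7*(-37) + (((-5 + 3*(-1))/(4 - 5) + 5) + 8) = -259 + (((-5 - 3)/(-1) + 5) + 8) = -259 + ((-1*(-8) + 5) + 8) = -259 + ((8 + 5) + 8) = -259 + (13 + 8) = -259 + 21 = -238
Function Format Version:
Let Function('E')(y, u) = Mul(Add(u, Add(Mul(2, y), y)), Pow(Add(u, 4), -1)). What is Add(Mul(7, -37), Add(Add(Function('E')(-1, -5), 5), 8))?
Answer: -238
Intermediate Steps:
Function('E')(y, u) = Mul(Pow(Add(4, u), -1), Add(u, Mul(3, y))) (Function('E')(y, u) = Mul(Add(u, Mul(3, y)), Pow(Add(4, u), -1)) = Mul(Pow(Add(4, u), -1), Add(u, Mul(3, y))))
Add(Mul(7, -37), Add(Add(Function('E')(-1, -5), 5), 8)) = Add(Mul(7, -37), Add(Add(Mul(Pow(Add(4, -5), -1), Add(-5, Mul(3, -1))), 5), 8)) = Add(-259, Add(Add(Mul(Pow(-1, -1), Add(-5, -3)), 5), 8)) = Add(-259, Add(Add(Mul(-1, -8), 5), 8)) = Add(-259, Add(Add(8, 5), 8)) = Add(-259, Add(13, 8)) = Add(-259, 21) = -238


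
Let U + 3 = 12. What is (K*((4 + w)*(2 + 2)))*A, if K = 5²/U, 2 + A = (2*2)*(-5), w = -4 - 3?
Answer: 2200/3 ≈ 733.33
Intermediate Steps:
w = -7
U = 9 (U = -3 + 12 = 9)
A = -22 (A = -2 + (2*2)*(-5) = -2 + 4*(-5) = -2 - 20 = -22)
K = 25/9 (K = 5²/9 = 25*(⅑) = 25/9 ≈ 2.7778)
(K*((4 + w)*(2 + 2)))*A = (25*((4 - 7)*(2 + 2))/9)*(-22) = (25*(-3*4)/9)*(-22) = ((25/9)*(-12))*(-22) = -100/3*(-22) = 2200/3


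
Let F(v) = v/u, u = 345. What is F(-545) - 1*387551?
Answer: -26741128/69 ≈ -3.8755e+5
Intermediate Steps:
F(v) = v/345
F(-545) - 1*387551 = (1/345)*(-545) - 1*387551 = -109/69 - 387551 = -26741128/69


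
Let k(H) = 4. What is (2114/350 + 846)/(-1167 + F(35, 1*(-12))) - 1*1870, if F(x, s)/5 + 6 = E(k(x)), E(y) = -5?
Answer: -57149801/30550 ≈ -1870.7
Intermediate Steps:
F(x, s) = -55 (F(x, s) = -30 + 5*(-5) = -30 - 25 = -55)
(2114/350 + 846)/(-1167 + F(35, 1*(-12))) - 1*1870 = (2114/350 + 846)/(-1167 - 55) - 1*1870 = (2114*(1/350) + 846)/(-1222) - 1870 = (151/25 + 846)*(-1/1222) - 1870 = (21301/25)*(-1/1222) - 1870 = -21301/30550 - 1870 = -57149801/30550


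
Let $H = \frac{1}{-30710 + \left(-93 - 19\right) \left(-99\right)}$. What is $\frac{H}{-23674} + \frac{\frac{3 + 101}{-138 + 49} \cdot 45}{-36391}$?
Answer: $\frac{24427071751}{16904755918148} \approx 0.001445$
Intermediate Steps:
$H = - \frac{1}{19622}$ ($H = \frac{1}{-30710 - -11088} = \frac{1}{-30710 + 11088} = \frac{1}{-19622} = - \frac{1}{19622} \approx -5.0963 \cdot 10^{-5}$)
$\frac{H}{-23674} + \frac{\frac{3 + 101}{-138 + 49} \cdot 45}{-36391} = - \frac{1}{19622 \left(-23674\right)} + \frac{\frac{3 + 101}{-138 + 49} \cdot 45}{-36391} = \left(- \frac{1}{19622}\right) \left(- \frac{1}{23674}\right) + \frac{104}{-89} \cdot 45 \left(- \frac{1}{36391}\right) = \frac{1}{464531228} + 104 \left(- \frac{1}{89}\right) 45 \left(- \frac{1}{36391}\right) = \frac{1}{464531228} + \left(- \frac{104}{89}\right) 45 \left(- \frac{1}{36391}\right) = \frac{1}{464531228} - - \frac{4680}{3238799} = \frac{1}{464531228} + \frac{4680}{3238799} = \frac{24427071751}{16904755918148}$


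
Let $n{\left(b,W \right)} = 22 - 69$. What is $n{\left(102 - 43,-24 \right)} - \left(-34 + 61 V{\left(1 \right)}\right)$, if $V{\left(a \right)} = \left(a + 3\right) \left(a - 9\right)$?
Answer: $1939$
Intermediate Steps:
$n{\left(b,W \right)} = -47$ ($n{\left(b,W \right)} = 22 - 69 = -47$)
$V{\left(a \right)} = \left(-9 + a\right) \left(3 + a\right)$ ($V{\left(a \right)} = \left(3 + a\right) \left(-9 + a\right) = \left(-9 + a\right) \left(3 + a\right)$)
$n{\left(102 - 43,-24 \right)} - \left(-34 + 61 V{\left(1 \right)}\right) = -47 - \left(-34 + 61 \left(-27 + 1^{2} - 6\right)\right) = -47 - \left(-34 + 61 \left(-27 + 1 - 6\right)\right) = -47 + \left(\left(-61\right) \left(-32\right) + 34\right) = -47 + \left(1952 + 34\right) = -47 + 1986 = 1939$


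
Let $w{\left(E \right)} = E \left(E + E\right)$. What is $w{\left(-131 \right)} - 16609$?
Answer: $17713$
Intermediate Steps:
$w{\left(E \right)} = 2 E^{2}$ ($w{\left(E \right)} = E 2 E = 2 E^{2}$)
$w{\left(-131 \right)} - 16609 = 2 \left(-131\right)^{2} - 16609 = 2 \cdot 17161 - 16609 = 34322 - 16609 = 17713$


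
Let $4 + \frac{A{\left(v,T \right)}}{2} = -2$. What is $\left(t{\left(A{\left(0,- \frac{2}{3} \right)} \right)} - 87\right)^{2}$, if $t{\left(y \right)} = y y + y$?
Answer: $2025$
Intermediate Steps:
$A{\left(v,T \right)} = -12$ ($A{\left(v,T \right)} = -8 + 2 \left(-2\right) = -8 - 4 = -12$)
$t{\left(y \right)} = y + y^{2}$ ($t{\left(y \right)} = y^{2} + y = y + y^{2}$)
$\left(t{\left(A{\left(0,- \frac{2}{3} \right)} \right)} - 87\right)^{2} = \left(- 12 \left(1 - 12\right) - 87\right)^{2} = \left(\left(-12\right) \left(-11\right) - 87\right)^{2} = \left(132 - 87\right)^{2} = 45^{2} = 2025$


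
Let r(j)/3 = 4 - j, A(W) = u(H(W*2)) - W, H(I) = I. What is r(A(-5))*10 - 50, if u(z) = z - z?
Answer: -80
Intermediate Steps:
u(z) = 0
A(W) = -W (A(W) = 0 - W = -W)
r(j) = 12 - 3*j (r(j) = 3*(4 - j) = 12 - 3*j)
r(A(-5))*10 - 50 = (12 - (-3)*(-5))*10 - 50 = (12 - 3*5)*10 - 50 = (12 - 15)*10 - 50 = -3*10 - 50 = -30 - 50 = -80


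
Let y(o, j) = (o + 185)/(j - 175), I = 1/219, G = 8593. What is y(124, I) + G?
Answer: 329250461/38324 ≈ 8591.2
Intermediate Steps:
I = 1/219 ≈ 0.0045662
y(o, j) = (185 + o)/(-175 + j)
y(124, I) + G = (185 + 124)/(-175 + 1/219) + 8593 = 309/(-38324/219) + 8593 = -219/38324*309 + 8593 = -67671/38324 + 8593 = 329250461/38324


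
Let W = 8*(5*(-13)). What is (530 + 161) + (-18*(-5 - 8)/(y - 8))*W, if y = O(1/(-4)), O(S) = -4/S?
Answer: -14519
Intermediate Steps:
y = 16 (y = -4/(1/(-4)) = -4/(-¼) = -4*(-4) = 16)
W = -520 (W = 8*(-65) = -520)
(530 + 161) + (-18*(-5 - 8)/(y - 8))*W = (530 + 161) - 18*(-5 - 8)/(16 - 8)*(-520) = 691 - (-234)/8*(-520) = 691 - 18*(-13/8)*(-520) = 691 + (117/4)*(-520) = 691 - 15210 = -14519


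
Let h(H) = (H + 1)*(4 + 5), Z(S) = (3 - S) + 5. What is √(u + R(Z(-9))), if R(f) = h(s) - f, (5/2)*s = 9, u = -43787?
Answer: I*√1094065/5 ≈ 209.2*I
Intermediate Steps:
s = 18/5 (s = (⅖)*9 = 18/5 ≈ 3.6000)
Z(S) = 8 - S
h(H) = 9 + 9*H (h(H) = (1 + H)*9 = 9 + 9*H)
R(f) = 207/5 - f (R(f) = (9 + 9*(18/5)) - f = (9 + 162/5) - f = 207/5 - f)
√(u + R(Z(-9))) = √(-43787 + (207/5 - (8 - 1*(-9)))) = √(-43787 + (207/5 - (8 + 9))) = √(-43787 + (207/5 - 1*17)) = √(-43787 + (207/5 - 17)) = √(-43787 + 122/5) = √(-218813/5) = I*√1094065/5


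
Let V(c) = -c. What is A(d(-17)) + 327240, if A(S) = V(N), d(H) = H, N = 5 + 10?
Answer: 327225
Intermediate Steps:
N = 15
A(S) = -15 (A(S) = -1*15 = -15)
A(d(-17)) + 327240 = -15 + 327240 = 327225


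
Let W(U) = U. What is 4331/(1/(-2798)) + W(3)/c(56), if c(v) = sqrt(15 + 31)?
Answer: -12118138 + 3*sqrt(46)/46 ≈ -1.2118e+7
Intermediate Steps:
c(v) = sqrt(46)
4331/(1/(-2798)) + W(3)/c(56) = 4331/(1/(-2798)) + 3/(sqrt(46)) = 4331/(-1/2798) + 3*(sqrt(46)/46) = 4331*(-2798) + 3*sqrt(46)/46 = -12118138 + 3*sqrt(46)/46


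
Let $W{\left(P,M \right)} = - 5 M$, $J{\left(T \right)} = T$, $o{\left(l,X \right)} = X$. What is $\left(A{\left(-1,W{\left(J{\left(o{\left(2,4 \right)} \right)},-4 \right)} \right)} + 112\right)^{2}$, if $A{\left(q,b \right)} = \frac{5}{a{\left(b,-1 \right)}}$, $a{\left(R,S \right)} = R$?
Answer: $\frac{201601}{16} \approx 12600.0$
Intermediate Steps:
$A{\left(q,b \right)} = \frac{5}{b}$
$\left(A{\left(-1,W{\left(J{\left(o{\left(2,4 \right)} \right)},-4 \right)} \right)} + 112\right)^{2} = \left(\frac{5}{\left(-5\right) \left(-4\right)} + 112\right)^{2} = \left(\frac{5}{20} + 112\right)^{2} = \left(5 \cdot \frac{1}{20} + 112\right)^{2} = \left(\frac{1}{4} + 112\right)^{2} = \left(\frac{449}{4}\right)^{2} = \frac{201601}{16}$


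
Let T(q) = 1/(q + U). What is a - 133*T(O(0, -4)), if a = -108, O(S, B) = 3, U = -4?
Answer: 25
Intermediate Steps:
T(q) = 1/(-4 + q) (T(q) = 1/(q - 4) = 1/(-4 + q))
a - 133*T(O(0, -4)) = -108 - 133/(-4 + 3) = -108 - 133/(-1) = -108 - 133*(-1) = -108 + 133 = 25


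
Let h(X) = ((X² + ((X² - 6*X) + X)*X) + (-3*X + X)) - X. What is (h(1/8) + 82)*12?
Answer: 125283/128 ≈ 978.77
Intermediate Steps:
h(X) = X² - 3*X + X*(X² - 5*X) (h(X) = ((X² + (X² - 5*X)*X) - 2*X) - X = ((X² + X*(X² - 5*X)) - 2*X) - X = (X² - 2*X + X*(X² - 5*X)) - X = X² - 3*X + X*(X² - 5*X))
(h(1/8) + 82)*12 = ((-3 + (1/8)² - 4/8)/8 + 82)*12 = ((-3 + (⅛)² - 4*⅛)/8 + 82)*12 = ((-3 + 1/64 - ½)/8 + 82)*12 = ((⅛)*(-223/64) + 82)*12 = (-223/512 + 82)*12 = (41761/512)*12 = 125283/128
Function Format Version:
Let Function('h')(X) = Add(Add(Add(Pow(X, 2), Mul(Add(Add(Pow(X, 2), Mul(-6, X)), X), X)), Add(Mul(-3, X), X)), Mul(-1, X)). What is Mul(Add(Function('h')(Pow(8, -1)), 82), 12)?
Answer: Rational(125283, 128) ≈ 978.77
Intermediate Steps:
Function('h')(X) = Add(Pow(X, 2), Mul(-3, X), Mul(X, Add(Pow(X, 2), Mul(-5, X)))) (Function('h')(X) = Add(Add(Add(Pow(X, 2), Mul(Add(Pow(X, 2), Mul(-5, X)), X)), Mul(-2, X)), Mul(-1, X)) = Add(Add(Add(Pow(X, 2), Mul(X, Add(Pow(X, 2), Mul(-5, X)))), Mul(-2, X)), Mul(-1, X)) = Add(Add(Pow(X, 2), Mul(-2, X), Mul(X, Add(Pow(X, 2), Mul(-5, X)))), Mul(-1, X)) = Add(Pow(X, 2), Mul(-3, X), Mul(X, Add(Pow(X, 2), Mul(-5, X)))))
Mul(Add(Function('h')(Pow(8, -1)), 82), 12) = Mul(Add(Mul(Pow(8, -1), Add(-3, Pow(Pow(8, -1), 2), Mul(-4, Pow(8, -1)))), 82), 12) = Mul(Add(Mul(Rational(1, 8), Add(-3, Pow(Rational(1, 8), 2), Mul(-4, Rational(1, 8)))), 82), 12) = Mul(Add(Mul(Rational(1, 8), Add(-3, Rational(1, 64), Rational(-1, 2))), 82), 12) = Mul(Add(Mul(Rational(1, 8), Rational(-223, 64)), 82), 12) = Mul(Add(Rational(-223, 512), 82), 12) = Mul(Rational(41761, 512), 12) = Rational(125283, 128)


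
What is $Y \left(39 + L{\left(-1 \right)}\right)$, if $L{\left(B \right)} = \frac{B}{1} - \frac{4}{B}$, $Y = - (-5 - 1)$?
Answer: $252$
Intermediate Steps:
$Y = 6$ ($Y = \left(-1\right) \left(-6\right) = 6$)
$L{\left(B \right)} = B - \frac{4}{B}$ ($L{\left(B \right)} = B 1 - \frac{4}{B} = B - \frac{4}{B}$)
$Y \left(39 + L{\left(-1 \right)}\right) = 6 \left(39 - \left(1 + \frac{4}{-1}\right)\right) = 6 \left(39 - -3\right) = 6 \left(39 + \left(-1 + 4\right)\right) = 6 \left(39 + 3\right) = 6 \cdot 42 = 252$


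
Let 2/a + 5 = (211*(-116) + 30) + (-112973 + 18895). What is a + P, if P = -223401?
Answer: -26479497131/118529 ≈ -2.2340e+5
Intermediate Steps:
a = -2/118529 (a = 2/(-5 + ((211*(-116) + 30) + (-112973 + 18895))) = 2/(-5 + ((-24476 + 30) - 94078)) = 2/(-5 + (-24446 - 94078)) = 2/(-5 - 118524) = 2/(-118529) = 2*(-1/118529) = -2/118529 ≈ -1.6873e-5)
a + P = -2/118529 - 223401 = -26479497131/118529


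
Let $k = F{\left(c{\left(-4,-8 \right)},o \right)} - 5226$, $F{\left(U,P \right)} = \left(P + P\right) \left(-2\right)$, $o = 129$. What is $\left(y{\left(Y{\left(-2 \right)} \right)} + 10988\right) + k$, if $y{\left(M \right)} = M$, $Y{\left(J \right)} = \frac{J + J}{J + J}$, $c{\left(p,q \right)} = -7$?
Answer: $5247$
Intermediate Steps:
$Y{\left(J \right)} = 1$ ($Y{\left(J \right)} = \frac{2 J}{2 J} = 2 J \frac{1}{2 J} = 1$)
$F{\left(U,P \right)} = - 4 P$ ($F{\left(U,P \right)} = 2 P \left(-2\right) = - 4 P$)
$k = -5742$ ($k = \left(-4\right) 129 - 5226 = -516 - 5226 = -5742$)
$\left(y{\left(Y{\left(-2 \right)} \right)} + 10988\right) + k = \left(1 + 10988\right) - 5742 = 10989 - 5742 = 5247$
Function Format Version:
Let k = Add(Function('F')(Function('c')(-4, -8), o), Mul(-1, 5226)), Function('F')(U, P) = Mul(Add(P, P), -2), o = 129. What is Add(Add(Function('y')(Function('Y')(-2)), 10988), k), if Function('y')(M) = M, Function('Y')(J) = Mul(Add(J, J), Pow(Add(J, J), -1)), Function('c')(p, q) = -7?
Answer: 5247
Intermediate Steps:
Function('Y')(J) = 1 (Function('Y')(J) = Mul(Mul(2, J), Pow(Mul(2, J), -1)) = Mul(Mul(2, J), Mul(Rational(1, 2), Pow(J, -1))) = 1)
Function('F')(U, P) = Mul(-4, P) (Function('F')(U, P) = Mul(Mul(2, P), -2) = Mul(-4, P))
k = -5742 (k = Add(Mul(-4, 129), Mul(-1, 5226)) = Add(-516, -5226) = -5742)
Add(Add(Function('y')(Function('Y')(-2)), 10988), k) = Add(Add(1, 10988), -5742) = Add(10989, -5742) = 5247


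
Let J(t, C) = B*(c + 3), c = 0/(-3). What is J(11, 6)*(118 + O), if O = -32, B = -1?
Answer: -258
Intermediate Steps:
c = 0 (c = 0*(-1/3) = 0)
J(t, C) = -3 (J(t, C) = -(0 + 3) = -1*3 = -3)
J(11, 6)*(118 + O) = -3*(118 - 32) = -3*86 = -258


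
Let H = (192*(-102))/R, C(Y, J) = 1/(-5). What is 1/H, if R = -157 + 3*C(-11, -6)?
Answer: 197/24480 ≈ 0.0080474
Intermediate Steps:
C(Y, J) = -1/5
R = -788/5 (R = -157 + 3*(-1/5) = -157 - 3/5 = -788/5 ≈ -157.60)
H = 24480/197 (H = (192*(-102))/(-788/5) = -19584*(-5/788) = 24480/197 ≈ 124.26)
1/H = 1/(24480/197) = 197/24480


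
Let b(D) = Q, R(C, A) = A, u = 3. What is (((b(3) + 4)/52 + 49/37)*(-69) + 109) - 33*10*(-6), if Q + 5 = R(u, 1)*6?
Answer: 3830659/1924 ≈ 1991.0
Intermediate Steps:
Q = 1 (Q = -5 + 1*6 = -5 + 6 = 1)
b(D) = 1
(((b(3) + 4)/52 + 49/37)*(-69) + 109) - 33*10*(-6) = (((1 + 4)/52 + 49/37)*(-69) + 109) - 33*10*(-6) = ((5*(1/52) + 49*(1/37))*(-69) + 109) - 330*(-6) = ((5/52 + 49/37)*(-69) + 109) + 1980 = ((2733/1924)*(-69) + 109) + 1980 = (-188577/1924 + 109) + 1980 = 21139/1924 + 1980 = 3830659/1924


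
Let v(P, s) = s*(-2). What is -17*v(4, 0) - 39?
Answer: -39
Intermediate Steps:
v(P, s) = -2*s
-17*v(4, 0) - 39 = -(-34)*0 - 39 = -17*0 - 39 = 0 - 39 = -39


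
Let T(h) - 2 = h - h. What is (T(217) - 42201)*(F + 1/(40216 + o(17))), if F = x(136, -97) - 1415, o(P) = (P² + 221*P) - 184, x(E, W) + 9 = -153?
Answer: 2933294899995/44078 ≈ 6.6548e+7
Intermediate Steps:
x(E, W) = -162 (x(E, W) = -9 - 153 = -162)
o(P) = -184 + P² + 221*P
T(h) = 2 (T(h) = 2 + (h - h) = 2 + 0 = 2)
F = -1577 (F = -162 - 1415 = -1577)
(T(217) - 42201)*(F + 1/(40216 + o(17))) = (2 - 42201)*(-1577 + 1/(40216 + (-184 + 17² + 221*17))) = -42199*(-1577 + 1/(40216 + (-184 + 289 + 3757))) = -42199*(-1577 + 1/(40216 + 3862)) = -42199*(-1577 + 1/44078) = -42199*(-69511005/44078) = 2933294899995/44078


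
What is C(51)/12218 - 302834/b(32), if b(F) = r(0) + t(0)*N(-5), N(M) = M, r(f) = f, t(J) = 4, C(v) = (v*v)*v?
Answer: 462834854/30545 ≈ 15153.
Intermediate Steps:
C(v) = v³ (C(v) = v²*v = v³)
b(F) = -20 (b(F) = 0 + 4*(-5) = 0 - 20 = -20)
C(51)/12218 - 302834/b(32) = 51³/12218 - 302834/(-20) = 132651*(1/12218) - 302834*(-1/20) = 132651/12218 + 151417/10 = 462834854/30545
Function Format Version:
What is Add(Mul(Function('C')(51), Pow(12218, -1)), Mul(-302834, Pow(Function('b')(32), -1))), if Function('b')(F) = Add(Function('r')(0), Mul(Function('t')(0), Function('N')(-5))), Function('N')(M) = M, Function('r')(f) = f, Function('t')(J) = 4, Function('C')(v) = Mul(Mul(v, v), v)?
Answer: Rational(462834854, 30545) ≈ 15153.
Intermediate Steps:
Function('C')(v) = Pow(v, 3) (Function('C')(v) = Mul(Pow(v, 2), v) = Pow(v, 3))
Function('b')(F) = -20 (Function('b')(F) = Add(0, Mul(4, -5)) = Add(0, -20) = -20)
Add(Mul(Function('C')(51), Pow(12218, -1)), Mul(-302834, Pow(Function('b')(32), -1))) = Add(Mul(Pow(51, 3), Pow(12218, -1)), Mul(-302834, Pow(-20, -1))) = Add(Mul(132651, Rational(1, 12218)), Mul(-302834, Rational(-1, 20))) = Add(Rational(132651, 12218), Rational(151417, 10)) = Rational(462834854, 30545)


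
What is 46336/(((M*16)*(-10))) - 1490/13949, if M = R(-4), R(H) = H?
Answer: 5042088/69745 ≈ 72.293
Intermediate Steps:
M = -4
46336/(((M*16)*(-10))) - 1490/13949 = 46336/((-4*16*(-10))) - 1490/13949 = 46336/((-64*(-10))) - 1490*1/13949 = 46336/640 - 1490/13949 = 46336*(1/640) - 1490/13949 = 362/5 - 1490/13949 = 5042088/69745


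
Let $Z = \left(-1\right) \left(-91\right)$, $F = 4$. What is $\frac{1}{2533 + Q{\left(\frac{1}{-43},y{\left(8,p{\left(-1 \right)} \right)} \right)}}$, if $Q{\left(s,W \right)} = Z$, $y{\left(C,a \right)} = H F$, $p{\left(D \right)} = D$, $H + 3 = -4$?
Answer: $\frac{1}{2624} \approx 0.0003811$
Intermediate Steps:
$H = -7$ ($H = -3 - 4 = -7$)
$y{\left(C,a \right)} = -28$ ($y{\left(C,a \right)} = \left(-7\right) 4 = -28$)
$Z = 91$
$Q{\left(s,W \right)} = 91$
$\frac{1}{2533 + Q{\left(\frac{1}{-43},y{\left(8,p{\left(-1 \right)} \right)} \right)}} = \frac{1}{2533 + 91} = \frac{1}{2624}$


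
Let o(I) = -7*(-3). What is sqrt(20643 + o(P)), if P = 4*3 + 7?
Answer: 6*sqrt(574) ≈ 143.75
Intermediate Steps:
P = 19 (P = 12 + 7 = 19)
o(I) = 21
sqrt(20643 + o(P)) = sqrt(20643 + 21) = sqrt(20664) = 6*sqrt(574)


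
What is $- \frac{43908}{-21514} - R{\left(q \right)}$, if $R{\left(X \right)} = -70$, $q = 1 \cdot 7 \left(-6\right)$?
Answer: $\frac{774944}{10757} \approx 72.041$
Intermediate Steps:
$q = -42$ ($q = 7 \left(-6\right) = -42$)
$- \frac{43908}{-21514} - R{\left(q \right)} = - \frac{43908}{-21514} - -70 = \left(-43908\right) \left(- \frac{1}{21514}\right) + 70 = \frac{21954}{10757} + 70 = \frac{774944}{10757}$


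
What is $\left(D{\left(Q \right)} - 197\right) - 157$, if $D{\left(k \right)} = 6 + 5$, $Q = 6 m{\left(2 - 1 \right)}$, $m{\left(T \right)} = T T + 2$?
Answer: $-343$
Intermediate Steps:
$m{\left(T \right)} = 2 + T^{2}$ ($m{\left(T \right)} = T^{2} + 2 = 2 + T^{2}$)
$Q = 18$ ($Q = 6 \left(2 + \left(2 - 1\right)^{2}\right) = 6 \left(2 + 1^{2}\right) = 6 \left(2 + 1\right) = 6 \cdot 3 = 18$)
$D{\left(k \right)} = 11$
$\left(D{\left(Q \right)} - 197\right) - 157 = \left(11 - 197\right) - 157 = -186 - 157 = -343$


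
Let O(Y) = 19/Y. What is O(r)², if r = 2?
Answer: 361/4 ≈ 90.250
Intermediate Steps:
O(r)² = (19/2)² = 361/4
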